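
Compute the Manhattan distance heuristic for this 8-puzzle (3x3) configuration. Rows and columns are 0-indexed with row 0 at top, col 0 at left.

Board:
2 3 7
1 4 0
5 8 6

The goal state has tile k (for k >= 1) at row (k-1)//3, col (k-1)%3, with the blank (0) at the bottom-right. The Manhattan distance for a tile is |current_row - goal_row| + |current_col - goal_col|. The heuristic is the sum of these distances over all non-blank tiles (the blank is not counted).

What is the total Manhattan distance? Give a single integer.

Tile 2: (0,0)->(0,1) = 1
Tile 3: (0,1)->(0,2) = 1
Tile 7: (0,2)->(2,0) = 4
Tile 1: (1,0)->(0,0) = 1
Tile 4: (1,1)->(1,0) = 1
Tile 5: (2,0)->(1,1) = 2
Tile 8: (2,1)->(2,1) = 0
Tile 6: (2,2)->(1,2) = 1
Sum: 1 + 1 + 4 + 1 + 1 + 2 + 0 + 1 = 11

Answer: 11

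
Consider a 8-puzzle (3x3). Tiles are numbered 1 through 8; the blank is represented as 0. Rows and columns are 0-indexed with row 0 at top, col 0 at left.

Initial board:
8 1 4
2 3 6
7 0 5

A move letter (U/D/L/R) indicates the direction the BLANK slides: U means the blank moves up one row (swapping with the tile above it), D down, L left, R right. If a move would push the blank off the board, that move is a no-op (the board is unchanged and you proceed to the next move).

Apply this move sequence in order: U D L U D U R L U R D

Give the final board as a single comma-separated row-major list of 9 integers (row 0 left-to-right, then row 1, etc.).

Answer: 1, 3, 4, 8, 0, 6, 2, 7, 5

Derivation:
After move 1 (U):
8 1 4
2 0 6
7 3 5

After move 2 (D):
8 1 4
2 3 6
7 0 5

After move 3 (L):
8 1 4
2 3 6
0 7 5

After move 4 (U):
8 1 4
0 3 6
2 7 5

After move 5 (D):
8 1 4
2 3 6
0 7 5

After move 6 (U):
8 1 4
0 3 6
2 7 5

After move 7 (R):
8 1 4
3 0 6
2 7 5

After move 8 (L):
8 1 4
0 3 6
2 7 5

After move 9 (U):
0 1 4
8 3 6
2 7 5

After move 10 (R):
1 0 4
8 3 6
2 7 5

After move 11 (D):
1 3 4
8 0 6
2 7 5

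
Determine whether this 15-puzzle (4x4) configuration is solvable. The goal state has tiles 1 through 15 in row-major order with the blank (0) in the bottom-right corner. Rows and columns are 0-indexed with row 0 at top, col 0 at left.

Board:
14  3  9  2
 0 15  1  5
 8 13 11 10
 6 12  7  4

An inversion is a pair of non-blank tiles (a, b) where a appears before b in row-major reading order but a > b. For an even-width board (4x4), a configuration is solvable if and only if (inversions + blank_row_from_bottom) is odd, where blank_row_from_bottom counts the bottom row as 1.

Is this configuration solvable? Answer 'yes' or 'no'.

Inversions: 54
Blank is in row 1 (0-indexed from top), which is row 3 counting from the bottom (bottom = 1).
54 + 3 = 57, which is odd, so the puzzle is solvable.

Answer: yes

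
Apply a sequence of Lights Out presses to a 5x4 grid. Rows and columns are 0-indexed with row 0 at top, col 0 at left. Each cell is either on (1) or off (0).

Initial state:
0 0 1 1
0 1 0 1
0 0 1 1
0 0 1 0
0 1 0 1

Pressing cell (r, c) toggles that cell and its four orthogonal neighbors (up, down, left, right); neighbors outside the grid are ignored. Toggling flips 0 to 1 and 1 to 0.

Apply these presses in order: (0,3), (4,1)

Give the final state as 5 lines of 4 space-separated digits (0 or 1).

After press 1 at (0,3):
0 0 0 0
0 1 0 0
0 0 1 1
0 0 1 0
0 1 0 1

After press 2 at (4,1):
0 0 0 0
0 1 0 0
0 0 1 1
0 1 1 0
1 0 1 1

Answer: 0 0 0 0
0 1 0 0
0 0 1 1
0 1 1 0
1 0 1 1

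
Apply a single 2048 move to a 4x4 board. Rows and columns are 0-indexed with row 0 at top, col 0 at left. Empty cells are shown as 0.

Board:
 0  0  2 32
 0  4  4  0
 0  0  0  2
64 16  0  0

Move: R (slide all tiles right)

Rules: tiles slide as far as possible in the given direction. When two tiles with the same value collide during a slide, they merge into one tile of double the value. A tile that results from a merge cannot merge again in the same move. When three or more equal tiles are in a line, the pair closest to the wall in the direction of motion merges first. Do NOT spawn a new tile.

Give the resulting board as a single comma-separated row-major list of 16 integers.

Slide right:
row 0: [0, 0, 2, 32] -> [0, 0, 2, 32]
row 1: [0, 4, 4, 0] -> [0, 0, 0, 8]
row 2: [0, 0, 0, 2] -> [0, 0, 0, 2]
row 3: [64, 16, 0, 0] -> [0, 0, 64, 16]

Answer: 0, 0, 2, 32, 0, 0, 0, 8, 0, 0, 0, 2, 0, 0, 64, 16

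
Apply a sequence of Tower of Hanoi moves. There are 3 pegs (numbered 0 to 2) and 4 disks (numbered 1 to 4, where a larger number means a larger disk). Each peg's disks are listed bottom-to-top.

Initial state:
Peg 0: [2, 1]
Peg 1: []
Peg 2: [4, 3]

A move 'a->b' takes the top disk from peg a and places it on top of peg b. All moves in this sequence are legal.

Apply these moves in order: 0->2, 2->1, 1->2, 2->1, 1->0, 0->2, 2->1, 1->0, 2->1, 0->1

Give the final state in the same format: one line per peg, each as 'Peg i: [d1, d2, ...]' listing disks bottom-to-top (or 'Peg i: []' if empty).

Answer: Peg 0: [2]
Peg 1: [3, 1]
Peg 2: [4]

Derivation:
After move 1 (0->2):
Peg 0: [2]
Peg 1: []
Peg 2: [4, 3, 1]

After move 2 (2->1):
Peg 0: [2]
Peg 1: [1]
Peg 2: [4, 3]

After move 3 (1->2):
Peg 0: [2]
Peg 1: []
Peg 2: [4, 3, 1]

After move 4 (2->1):
Peg 0: [2]
Peg 1: [1]
Peg 2: [4, 3]

After move 5 (1->0):
Peg 0: [2, 1]
Peg 1: []
Peg 2: [4, 3]

After move 6 (0->2):
Peg 0: [2]
Peg 1: []
Peg 2: [4, 3, 1]

After move 7 (2->1):
Peg 0: [2]
Peg 1: [1]
Peg 2: [4, 3]

After move 8 (1->0):
Peg 0: [2, 1]
Peg 1: []
Peg 2: [4, 3]

After move 9 (2->1):
Peg 0: [2, 1]
Peg 1: [3]
Peg 2: [4]

After move 10 (0->1):
Peg 0: [2]
Peg 1: [3, 1]
Peg 2: [4]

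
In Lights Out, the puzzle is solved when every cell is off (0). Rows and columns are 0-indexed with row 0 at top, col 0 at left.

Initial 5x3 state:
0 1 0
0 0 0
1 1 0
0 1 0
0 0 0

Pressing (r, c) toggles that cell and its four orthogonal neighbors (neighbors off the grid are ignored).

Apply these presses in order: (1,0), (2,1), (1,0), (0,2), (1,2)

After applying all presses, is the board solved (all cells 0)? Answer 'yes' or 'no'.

Answer: yes

Derivation:
After press 1 at (1,0):
1 1 0
1 1 0
0 1 0
0 1 0
0 0 0

After press 2 at (2,1):
1 1 0
1 0 0
1 0 1
0 0 0
0 0 0

After press 3 at (1,0):
0 1 0
0 1 0
0 0 1
0 0 0
0 0 0

After press 4 at (0,2):
0 0 1
0 1 1
0 0 1
0 0 0
0 0 0

After press 5 at (1,2):
0 0 0
0 0 0
0 0 0
0 0 0
0 0 0

Lights still on: 0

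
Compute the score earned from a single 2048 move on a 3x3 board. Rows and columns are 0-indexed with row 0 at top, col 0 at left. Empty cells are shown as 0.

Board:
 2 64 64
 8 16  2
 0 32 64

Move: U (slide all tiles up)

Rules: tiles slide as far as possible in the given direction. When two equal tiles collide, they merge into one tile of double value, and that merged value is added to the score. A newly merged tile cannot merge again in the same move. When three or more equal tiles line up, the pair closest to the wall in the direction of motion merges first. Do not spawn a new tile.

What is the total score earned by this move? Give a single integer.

Answer: 0

Derivation:
Slide up:
col 0: [2, 8, 0] -> [2, 8, 0]  score +0 (running 0)
col 1: [64, 16, 32] -> [64, 16, 32]  score +0 (running 0)
col 2: [64, 2, 64] -> [64, 2, 64]  score +0 (running 0)
Board after move:
 2 64 64
 8 16  2
 0 32 64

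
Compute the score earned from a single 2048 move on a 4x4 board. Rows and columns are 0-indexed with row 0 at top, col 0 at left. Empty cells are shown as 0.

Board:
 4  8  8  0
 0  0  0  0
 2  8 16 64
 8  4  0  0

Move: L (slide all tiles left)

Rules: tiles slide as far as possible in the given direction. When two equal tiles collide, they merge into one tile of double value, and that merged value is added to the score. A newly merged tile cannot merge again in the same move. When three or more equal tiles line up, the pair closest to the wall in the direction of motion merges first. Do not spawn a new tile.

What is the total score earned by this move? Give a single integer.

Slide left:
row 0: [4, 8, 8, 0] -> [4, 16, 0, 0]  score +16 (running 16)
row 1: [0, 0, 0, 0] -> [0, 0, 0, 0]  score +0 (running 16)
row 2: [2, 8, 16, 64] -> [2, 8, 16, 64]  score +0 (running 16)
row 3: [8, 4, 0, 0] -> [8, 4, 0, 0]  score +0 (running 16)
Board after move:
 4 16  0  0
 0  0  0  0
 2  8 16 64
 8  4  0  0

Answer: 16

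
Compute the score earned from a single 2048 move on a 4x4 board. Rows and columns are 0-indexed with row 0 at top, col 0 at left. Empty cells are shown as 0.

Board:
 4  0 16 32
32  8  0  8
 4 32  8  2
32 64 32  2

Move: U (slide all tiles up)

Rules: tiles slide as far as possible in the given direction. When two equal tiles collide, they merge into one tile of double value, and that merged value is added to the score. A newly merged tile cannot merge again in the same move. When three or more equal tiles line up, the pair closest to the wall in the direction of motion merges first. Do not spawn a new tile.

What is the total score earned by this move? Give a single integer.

Slide up:
col 0: [4, 32, 4, 32] -> [4, 32, 4, 32]  score +0 (running 0)
col 1: [0, 8, 32, 64] -> [8, 32, 64, 0]  score +0 (running 0)
col 2: [16, 0, 8, 32] -> [16, 8, 32, 0]  score +0 (running 0)
col 3: [32, 8, 2, 2] -> [32, 8, 4, 0]  score +4 (running 4)
Board after move:
 4  8 16 32
32 32  8  8
 4 64 32  4
32  0  0  0

Answer: 4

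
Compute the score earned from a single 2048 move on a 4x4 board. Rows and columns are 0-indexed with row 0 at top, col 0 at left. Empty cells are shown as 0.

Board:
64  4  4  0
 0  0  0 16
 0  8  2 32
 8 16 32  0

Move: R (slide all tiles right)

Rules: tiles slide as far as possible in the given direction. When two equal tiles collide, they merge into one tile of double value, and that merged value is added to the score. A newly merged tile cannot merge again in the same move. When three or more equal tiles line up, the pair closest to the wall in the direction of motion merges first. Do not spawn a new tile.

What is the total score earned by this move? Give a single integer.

Answer: 8

Derivation:
Slide right:
row 0: [64, 4, 4, 0] -> [0, 0, 64, 8]  score +8 (running 8)
row 1: [0, 0, 0, 16] -> [0, 0, 0, 16]  score +0 (running 8)
row 2: [0, 8, 2, 32] -> [0, 8, 2, 32]  score +0 (running 8)
row 3: [8, 16, 32, 0] -> [0, 8, 16, 32]  score +0 (running 8)
Board after move:
 0  0 64  8
 0  0  0 16
 0  8  2 32
 0  8 16 32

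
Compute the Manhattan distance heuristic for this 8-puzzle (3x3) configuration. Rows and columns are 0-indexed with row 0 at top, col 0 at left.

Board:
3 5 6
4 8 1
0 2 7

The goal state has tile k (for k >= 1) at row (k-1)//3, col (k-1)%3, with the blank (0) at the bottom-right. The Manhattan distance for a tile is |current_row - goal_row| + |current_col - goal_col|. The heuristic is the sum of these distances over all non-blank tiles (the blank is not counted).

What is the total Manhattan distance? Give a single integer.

Tile 3: at (0,0), goal (0,2), distance |0-0|+|0-2| = 2
Tile 5: at (0,1), goal (1,1), distance |0-1|+|1-1| = 1
Tile 6: at (0,2), goal (1,2), distance |0-1|+|2-2| = 1
Tile 4: at (1,0), goal (1,0), distance |1-1|+|0-0| = 0
Tile 8: at (1,1), goal (2,1), distance |1-2|+|1-1| = 1
Tile 1: at (1,2), goal (0,0), distance |1-0|+|2-0| = 3
Tile 2: at (2,1), goal (0,1), distance |2-0|+|1-1| = 2
Tile 7: at (2,2), goal (2,0), distance |2-2|+|2-0| = 2
Sum: 2 + 1 + 1 + 0 + 1 + 3 + 2 + 2 = 12

Answer: 12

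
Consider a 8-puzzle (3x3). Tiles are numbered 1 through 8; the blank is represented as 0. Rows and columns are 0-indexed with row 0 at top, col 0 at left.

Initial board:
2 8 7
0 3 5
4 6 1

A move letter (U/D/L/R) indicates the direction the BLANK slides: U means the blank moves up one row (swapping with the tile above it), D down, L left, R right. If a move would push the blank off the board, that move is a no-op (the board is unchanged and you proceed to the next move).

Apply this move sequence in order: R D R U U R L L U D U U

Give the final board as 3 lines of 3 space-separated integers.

Answer: 0 2 8
3 6 7
4 1 5

Derivation:
After move 1 (R):
2 8 7
3 0 5
4 6 1

After move 2 (D):
2 8 7
3 6 5
4 0 1

After move 3 (R):
2 8 7
3 6 5
4 1 0

After move 4 (U):
2 8 7
3 6 0
4 1 5

After move 5 (U):
2 8 0
3 6 7
4 1 5

After move 6 (R):
2 8 0
3 6 7
4 1 5

After move 7 (L):
2 0 8
3 6 7
4 1 5

After move 8 (L):
0 2 8
3 6 7
4 1 5

After move 9 (U):
0 2 8
3 6 7
4 1 5

After move 10 (D):
3 2 8
0 6 7
4 1 5

After move 11 (U):
0 2 8
3 6 7
4 1 5

After move 12 (U):
0 2 8
3 6 7
4 1 5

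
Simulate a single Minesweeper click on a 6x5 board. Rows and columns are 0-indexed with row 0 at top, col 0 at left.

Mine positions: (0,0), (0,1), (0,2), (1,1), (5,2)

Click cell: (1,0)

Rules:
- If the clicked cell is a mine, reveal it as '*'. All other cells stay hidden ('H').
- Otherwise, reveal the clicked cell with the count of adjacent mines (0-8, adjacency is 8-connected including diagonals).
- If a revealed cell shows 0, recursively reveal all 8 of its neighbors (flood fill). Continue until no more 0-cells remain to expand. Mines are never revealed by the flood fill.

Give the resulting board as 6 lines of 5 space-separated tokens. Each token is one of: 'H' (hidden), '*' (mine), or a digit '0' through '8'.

H H H H H
3 H H H H
H H H H H
H H H H H
H H H H H
H H H H H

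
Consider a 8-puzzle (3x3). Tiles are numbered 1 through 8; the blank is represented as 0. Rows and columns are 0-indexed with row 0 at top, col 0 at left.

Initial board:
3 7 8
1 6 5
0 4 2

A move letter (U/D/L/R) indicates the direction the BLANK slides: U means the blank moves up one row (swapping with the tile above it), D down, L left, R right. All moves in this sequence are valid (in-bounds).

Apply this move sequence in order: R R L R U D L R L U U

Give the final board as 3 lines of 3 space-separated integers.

Answer: 3 0 8
1 7 5
4 6 2

Derivation:
After move 1 (R):
3 7 8
1 6 5
4 0 2

After move 2 (R):
3 7 8
1 6 5
4 2 0

After move 3 (L):
3 7 8
1 6 5
4 0 2

After move 4 (R):
3 7 8
1 6 5
4 2 0

After move 5 (U):
3 7 8
1 6 0
4 2 5

After move 6 (D):
3 7 8
1 6 5
4 2 0

After move 7 (L):
3 7 8
1 6 5
4 0 2

After move 8 (R):
3 7 8
1 6 5
4 2 0

After move 9 (L):
3 7 8
1 6 5
4 0 2

After move 10 (U):
3 7 8
1 0 5
4 6 2

After move 11 (U):
3 0 8
1 7 5
4 6 2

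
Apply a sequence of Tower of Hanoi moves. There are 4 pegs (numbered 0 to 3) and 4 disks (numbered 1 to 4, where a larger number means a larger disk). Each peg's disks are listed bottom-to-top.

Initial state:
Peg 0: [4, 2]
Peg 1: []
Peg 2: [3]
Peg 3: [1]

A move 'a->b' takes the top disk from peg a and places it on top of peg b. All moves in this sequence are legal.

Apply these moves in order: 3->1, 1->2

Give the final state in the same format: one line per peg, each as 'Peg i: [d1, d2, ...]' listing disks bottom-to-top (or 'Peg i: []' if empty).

Answer: Peg 0: [4, 2]
Peg 1: []
Peg 2: [3, 1]
Peg 3: []

Derivation:
After move 1 (3->1):
Peg 0: [4, 2]
Peg 1: [1]
Peg 2: [3]
Peg 3: []

After move 2 (1->2):
Peg 0: [4, 2]
Peg 1: []
Peg 2: [3, 1]
Peg 3: []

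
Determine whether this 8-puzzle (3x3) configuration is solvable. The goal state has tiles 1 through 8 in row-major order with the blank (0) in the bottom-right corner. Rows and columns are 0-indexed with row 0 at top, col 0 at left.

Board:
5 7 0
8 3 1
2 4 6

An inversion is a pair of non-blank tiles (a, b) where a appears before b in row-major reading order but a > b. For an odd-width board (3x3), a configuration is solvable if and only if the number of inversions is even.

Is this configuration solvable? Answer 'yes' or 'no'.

Inversions (pairs i<j in row-major order where tile[i] > tile[j] > 0): 16
16 is even, so the puzzle is solvable.

Answer: yes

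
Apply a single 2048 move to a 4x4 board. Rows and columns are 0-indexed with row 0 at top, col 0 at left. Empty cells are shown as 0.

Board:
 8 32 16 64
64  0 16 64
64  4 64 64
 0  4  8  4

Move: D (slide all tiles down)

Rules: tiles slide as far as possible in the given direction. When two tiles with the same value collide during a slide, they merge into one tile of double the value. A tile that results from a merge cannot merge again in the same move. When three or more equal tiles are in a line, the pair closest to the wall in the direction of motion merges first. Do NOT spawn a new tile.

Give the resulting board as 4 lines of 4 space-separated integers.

Slide down:
col 0: [8, 64, 64, 0] -> [0, 0, 8, 128]
col 1: [32, 0, 4, 4] -> [0, 0, 32, 8]
col 2: [16, 16, 64, 8] -> [0, 32, 64, 8]
col 3: [64, 64, 64, 4] -> [0, 64, 128, 4]

Answer:   0   0   0   0
  0   0  32  64
  8  32  64 128
128   8   8   4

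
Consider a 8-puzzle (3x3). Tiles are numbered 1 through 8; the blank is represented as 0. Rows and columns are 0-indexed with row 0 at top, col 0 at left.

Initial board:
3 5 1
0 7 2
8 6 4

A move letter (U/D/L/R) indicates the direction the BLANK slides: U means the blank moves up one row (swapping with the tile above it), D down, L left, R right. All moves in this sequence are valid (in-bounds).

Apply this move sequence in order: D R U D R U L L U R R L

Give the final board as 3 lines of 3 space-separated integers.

After move 1 (D):
3 5 1
8 7 2
0 6 4

After move 2 (R):
3 5 1
8 7 2
6 0 4

After move 3 (U):
3 5 1
8 0 2
6 7 4

After move 4 (D):
3 5 1
8 7 2
6 0 4

After move 5 (R):
3 5 1
8 7 2
6 4 0

After move 6 (U):
3 5 1
8 7 0
6 4 2

After move 7 (L):
3 5 1
8 0 7
6 4 2

After move 8 (L):
3 5 1
0 8 7
6 4 2

After move 9 (U):
0 5 1
3 8 7
6 4 2

After move 10 (R):
5 0 1
3 8 7
6 4 2

After move 11 (R):
5 1 0
3 8 7
6 4 2

After move 12 (L):
5 0 1
3 8 7
6 4 2

Answer: 5 0 1
3 8 7
6 4 2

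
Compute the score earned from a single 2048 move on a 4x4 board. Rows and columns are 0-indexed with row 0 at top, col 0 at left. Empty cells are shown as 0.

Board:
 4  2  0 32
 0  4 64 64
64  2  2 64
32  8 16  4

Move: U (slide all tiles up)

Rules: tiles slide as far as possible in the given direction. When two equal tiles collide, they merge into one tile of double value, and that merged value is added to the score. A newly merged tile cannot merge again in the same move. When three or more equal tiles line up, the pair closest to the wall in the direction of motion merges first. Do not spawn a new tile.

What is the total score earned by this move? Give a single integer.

Answer: 128

Derivation:
Slide up:
col 0: [4, 0, 64, 32] -> [4, 64, 32, 0]  score +0 (running 0)
col 1: [2, 4, 2, 8] -> [2, 4, 2, 8]  score +0 (running 0)
col 2: [0, 64, 2, 16] -> [64, 2, 16, 0]  score +0 (running 0)
col 3: [32, 64, 64, 4] -> [32, 128, 4, 0]  score +128 (running 128)
Board after move:
  4   2  64  32
 64   4   2 128
 32   2  16   4
  0   8   0   0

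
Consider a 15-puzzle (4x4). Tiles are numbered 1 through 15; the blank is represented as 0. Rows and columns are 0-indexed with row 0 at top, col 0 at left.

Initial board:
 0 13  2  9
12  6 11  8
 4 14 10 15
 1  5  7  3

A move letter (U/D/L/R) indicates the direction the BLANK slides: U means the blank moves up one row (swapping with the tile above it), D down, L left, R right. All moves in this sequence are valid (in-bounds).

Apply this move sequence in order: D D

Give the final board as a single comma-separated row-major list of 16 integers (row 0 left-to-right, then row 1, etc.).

After move 1 (D):
12 13  2  9
 0  6 11  8
 4 14 10 15
 1  5  7  3

After move 2 (D):
12 13  2  9
 4  6 11  8
 0 14 10 15
 1  5  7  3

Answer: 12, 13, 2, 9, 4, 6, 11, 8, 0, 14, 10, 15, 1, 5, 7, 3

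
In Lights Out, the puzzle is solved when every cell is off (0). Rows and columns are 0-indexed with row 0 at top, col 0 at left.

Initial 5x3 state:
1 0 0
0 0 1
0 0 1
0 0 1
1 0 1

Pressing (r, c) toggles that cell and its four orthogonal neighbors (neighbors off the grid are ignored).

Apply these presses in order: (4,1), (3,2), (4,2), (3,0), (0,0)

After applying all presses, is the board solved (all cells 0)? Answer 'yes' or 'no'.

Answer: no

Derivation:
After press 1 at (4,1):
1 0 0
0 0 1
0 0 1
0 1 1
0 1 0

After press 2 at (3,2):
1 0 0
0 0 1
0 0 0
0 0 0
0 1 1

After press 3 at (4,2):
1 0 0
0 0 1
0 0 0
0 0 1
0 0 0

After press 4 at (3,0):
1 0 0
0 0 1
1 0 0
1 1 1
1 0 0

After press 5 at (0,0):
0 1 0
1 0 1
1 0 0
1 1 1
1 0 0

Lights still on: 8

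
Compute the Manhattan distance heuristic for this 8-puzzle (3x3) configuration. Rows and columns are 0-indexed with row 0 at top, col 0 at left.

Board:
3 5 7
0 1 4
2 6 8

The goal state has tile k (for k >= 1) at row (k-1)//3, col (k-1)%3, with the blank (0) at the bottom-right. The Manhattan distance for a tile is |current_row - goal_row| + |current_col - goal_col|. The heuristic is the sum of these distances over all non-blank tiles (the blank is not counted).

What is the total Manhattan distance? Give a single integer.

Answer: 17

Derivation:
Tile 3: at (0,0), goal (0,2), distance |0-0|+|0-2| = 2
Tile 5: at (0,1), goal (1,1), distance |0-1|+|1-1| = 1
Tile 7: at (0,2), goal (2,0), distance |0-2|+|2-0| = 4
Tile 1: at (1,1), goal (0,0), distance |1-0|+|1-0| = 2
Tile 4: at (1,2), goal (1,0), distance |1-1|+|2-0| = 2
Tile 2: at (2,0), goal (0,1), distance |2-0|+|0-1| = 3
Tile 6: at (2,1), goal (1,2), distance |2-1|+|1-2| = 2
Tile 8: at (2,2), goal (2,1), distance |2-2|+|2-1| = 1
Sum: 2 + 1 + 4 + 2 + 2 + 3 + 2 + 1 = 17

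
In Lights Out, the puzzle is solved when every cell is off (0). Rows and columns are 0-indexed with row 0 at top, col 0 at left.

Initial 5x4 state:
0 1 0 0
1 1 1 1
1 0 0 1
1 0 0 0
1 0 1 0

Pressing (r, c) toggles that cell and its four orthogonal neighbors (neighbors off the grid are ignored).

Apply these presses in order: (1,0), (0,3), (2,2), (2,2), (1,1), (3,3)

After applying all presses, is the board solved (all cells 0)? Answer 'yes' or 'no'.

Answer: no

Derivation:
After press 1 at (1,0):
1 1 0 0
0 0 1 1
0 0 0 1
1 0 0 0
1 0 1 0

After press 2 at (0,3):
1 1 1 1
0 0 1 0
0 0 0 1
1 0 0 0
1 0 1 0

After press 3 at (2,2):
1 1 1 1
0 0 0 0
0 1 1 0
1 0 1 0
1 0 1 0

After press 4 at (2,2):
1 1 1 1
0 0 1 0
0 0 0 1
1 0 0 0
1 0 1 0

After press 5 at (1,1):
1 0 1 1
1 1 0 0
0 1 0 1
1 0 0 0
1 0 1 0

After press 6 at (3,3):
1 0 1 1
1 1 0 0
0 1 0 0
1 0 1 1
1 0 1 1

Lights still on: 12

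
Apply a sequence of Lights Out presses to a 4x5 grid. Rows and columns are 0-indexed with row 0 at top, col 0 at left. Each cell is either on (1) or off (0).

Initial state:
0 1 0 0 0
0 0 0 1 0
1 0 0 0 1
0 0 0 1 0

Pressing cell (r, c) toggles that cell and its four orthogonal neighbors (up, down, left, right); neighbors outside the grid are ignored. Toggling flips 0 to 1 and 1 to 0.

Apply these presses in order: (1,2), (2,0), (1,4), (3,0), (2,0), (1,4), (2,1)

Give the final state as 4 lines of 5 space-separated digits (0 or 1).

Answer: 0 1 1 0 0
0 0 1 0 0
1 1 0 0 1
1 0 0 1 0

Derivation:
After press 1 at (1,2):
0 1 1 0 0
0 1 1 0 0
1 0 1 0 1
0 0 0 1 0

After press 2 at (2,0):
0 1 1 0 0
1 1 1 0 0
0 1 1 0 1
1 0 0 1 0

After press 3 at (1,4):
0 1 1 0 1
1 1 1 1 1
0 1 1 0 0
1 0 0 1 0

After press 4 at (3,0):
0 1 1 0 1
1 1 1 1 1
1 1 1 0 0
0 1 0 1 0

After press 5 at (2,0):
0 1 1 0 1
0 1 1 1 1
0 0 1 0 0
1 1 0 1 0

After press 6 at (1,4):
0 1 1 0 0
0 1 1 0 0
0 0 1 0 1
1 1 0 1 0

After press 7 at (2,1):
0 1 1 0 0
0 0 1 0 0
1 1 0 0 1
1 0 0 1 0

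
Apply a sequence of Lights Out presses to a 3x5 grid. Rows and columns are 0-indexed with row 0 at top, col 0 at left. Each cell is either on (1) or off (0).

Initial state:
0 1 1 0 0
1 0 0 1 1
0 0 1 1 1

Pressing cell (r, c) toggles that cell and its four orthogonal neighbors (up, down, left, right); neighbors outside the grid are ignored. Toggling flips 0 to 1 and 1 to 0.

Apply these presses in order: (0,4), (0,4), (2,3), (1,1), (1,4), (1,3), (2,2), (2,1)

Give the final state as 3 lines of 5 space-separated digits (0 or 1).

Answer: 0 0 1 1 1
0 0 1 0 1
1 1 0 0 1

Derivation:
After press 1 at (0,4):
0 1 1 1 1
1 0 0 1 0
0 0 1 1 1

After press 2 at (0,4):
0 1 1 0 0
1 0 0 1 1
0 0 1 1 1

After press 3 at (2,3):
0 1 1 0 0
1 0 0 0 1
0 0 0 0 0

After press 4 at (1,1):
0 0 1 0 0
0 1 1 0 1
0 1 0 0 0

After press 5 at (1,4):
0 0 1 0 1
0 1 1 1 0
0 1 0 0 1

After press 6 at (1,3):
0 0 1 1 1
0 1 0 0 1
0 1 0 1 1

After press 7 at (2,2):
0 0 1 1 1
0 1 1 0 1
0 0 1 0 1

After press 8 at (2,1):
0 0 1 1 1
0 0 1 0 1
1 1 0 0 1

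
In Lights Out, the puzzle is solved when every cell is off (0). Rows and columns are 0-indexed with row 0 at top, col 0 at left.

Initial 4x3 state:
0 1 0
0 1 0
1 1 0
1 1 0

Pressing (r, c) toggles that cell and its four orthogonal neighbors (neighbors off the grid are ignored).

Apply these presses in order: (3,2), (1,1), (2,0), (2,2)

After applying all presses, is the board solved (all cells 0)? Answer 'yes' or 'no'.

After press 1 at (3,2):
0 1 0
0 1 0
1 1 1
1 0 1

After press 2 at (1,1):
0 0 0
1 0 1
1 0 1
1 0 1

After press 3 at (2,0):
0 0 0
0 0 1
0 1 1
0 0 1

After press 4 at (2,2):
0 0 0
0 0 0
0 0 0
0 0 0

Lights still on: 0

Answer: yes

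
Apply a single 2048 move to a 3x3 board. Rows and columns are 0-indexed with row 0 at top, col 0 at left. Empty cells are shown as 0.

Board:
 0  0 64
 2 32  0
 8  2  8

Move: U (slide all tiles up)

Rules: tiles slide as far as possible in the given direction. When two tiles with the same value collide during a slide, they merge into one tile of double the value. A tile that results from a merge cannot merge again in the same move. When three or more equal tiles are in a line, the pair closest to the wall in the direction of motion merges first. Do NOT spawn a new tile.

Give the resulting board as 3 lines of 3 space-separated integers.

Answer:  2 32 64
 8  2  8
 0  0  0

Derivation:
Slide up:
col 0: [0, 2, 8] -> [2, 8, 0]
col 1: [0, 32, 2] -> [32, 2, 0]
col 2: [64, 0, 8] -> [64, 8, 0]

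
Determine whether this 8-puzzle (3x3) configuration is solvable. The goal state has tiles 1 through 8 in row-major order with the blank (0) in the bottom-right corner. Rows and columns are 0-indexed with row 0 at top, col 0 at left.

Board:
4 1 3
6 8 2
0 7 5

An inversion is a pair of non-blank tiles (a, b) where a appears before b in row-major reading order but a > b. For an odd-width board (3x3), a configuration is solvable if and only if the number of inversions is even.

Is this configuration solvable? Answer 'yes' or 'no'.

Answer: yes

Derivation:
Inversions (pairs i<j in row-major order where tile[i] > tile[j] > 0): 10
10 is even, so the puzzle is solvable.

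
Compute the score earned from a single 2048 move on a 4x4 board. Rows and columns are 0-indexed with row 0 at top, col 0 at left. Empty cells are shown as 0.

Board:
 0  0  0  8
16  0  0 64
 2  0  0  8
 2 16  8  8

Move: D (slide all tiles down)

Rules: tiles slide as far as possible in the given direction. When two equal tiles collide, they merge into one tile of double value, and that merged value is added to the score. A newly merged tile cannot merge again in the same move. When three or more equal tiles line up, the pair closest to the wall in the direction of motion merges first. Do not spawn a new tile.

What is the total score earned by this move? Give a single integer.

Slide down:
col 0: [0, 16, 2, 2] -> [0, 0, 16, 4]  score +4 (running 4)
col 1: [0, 0, 0, 16] -> [0, 0, 0, 16]  score +0 (running 4)
col 2: [0, 0, 0, 8] -> [0, 0, 0, 8]  score +0 (running 4)
col 3: [8, 64, 8, 8] -> [0, 8, 64, 16]  score +16 (running 20)
Board after move:
 0  0  0  0
 0  0  0  8
16  0  0 64
 4 16  8 16

Answer: 20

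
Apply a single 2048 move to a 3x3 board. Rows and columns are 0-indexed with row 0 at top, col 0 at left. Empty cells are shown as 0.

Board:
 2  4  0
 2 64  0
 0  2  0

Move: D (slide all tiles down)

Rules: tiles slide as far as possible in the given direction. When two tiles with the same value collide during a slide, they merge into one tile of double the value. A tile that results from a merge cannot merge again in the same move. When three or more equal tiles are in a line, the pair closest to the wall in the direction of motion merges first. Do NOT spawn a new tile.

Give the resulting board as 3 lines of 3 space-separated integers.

Answer:  0  4  0
 0 64  0
 4  2  0

Derivation:
Slide down:
col 0: [2, 2, 0] -> [0, 0, 4]
col 1: [4, 64, 2] -> [4, 64, 2]
col 2: [0, 0, 0] -> [0, 0, 0]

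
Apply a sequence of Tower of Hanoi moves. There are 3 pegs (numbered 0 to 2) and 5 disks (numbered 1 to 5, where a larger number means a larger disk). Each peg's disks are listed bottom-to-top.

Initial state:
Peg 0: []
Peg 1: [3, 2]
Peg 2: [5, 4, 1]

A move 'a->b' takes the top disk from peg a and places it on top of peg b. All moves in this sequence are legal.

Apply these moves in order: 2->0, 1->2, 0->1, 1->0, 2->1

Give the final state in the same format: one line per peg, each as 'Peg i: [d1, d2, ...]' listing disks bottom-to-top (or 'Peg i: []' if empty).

After move 1 (2->0):
Peg 0: [1]
Peg 1: [3, 2]
Peg 2: [5, 4]

After move 2 (1->2):
Peg 0: [1]
Peg 1: [3]
Peg 2: [5, 4, 2]

After move 3 (0->1):
Peg 0: []
Peg 1: [3, 1]
Peg 2: [5, 4, 2]

After move 4 (1->0):
Peg 0: [1]
Peg 1: [3]
Peg 2: [5, 4, 2]

After move 5 (2->1):
Peg 0: [1]
Peg 1: [3, 2]
Peg 2: [5, 4]

Answer: Peg 0: [1]
Peg 1: [3, 2]
Peg 2: [5, 4]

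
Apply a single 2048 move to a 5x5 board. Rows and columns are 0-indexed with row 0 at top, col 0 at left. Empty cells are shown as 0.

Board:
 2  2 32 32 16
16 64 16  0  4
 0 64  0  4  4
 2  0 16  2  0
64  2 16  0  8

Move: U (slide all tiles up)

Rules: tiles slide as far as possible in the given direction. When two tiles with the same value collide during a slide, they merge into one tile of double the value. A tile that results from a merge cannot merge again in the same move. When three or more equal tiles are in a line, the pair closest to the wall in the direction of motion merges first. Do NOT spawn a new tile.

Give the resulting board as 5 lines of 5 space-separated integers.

Answer:   2   2  32  32  16
 16 128  32   4   8
  2   2  16   2   8
 64   0   0   0   0
  0   0   0   0   0

Derivation:
Slide up:
col 0: [2, 16, 0, 2, 64] -> [2, 16, 2, 64, 0]
col 1: [2, 64, 64, 0, 2] -> [2, 128, 2, 0, 0]
col 2: [32, 16, 0, 16, 16] -> [32, 32, 16, 0, 0]
col 3: [32, 0, 4, 2, 0] -> [32, 4, 2, 0, 0]
col 4: [16, 4, 4, 0, 8] -> [16, 8, 8, 0, 0]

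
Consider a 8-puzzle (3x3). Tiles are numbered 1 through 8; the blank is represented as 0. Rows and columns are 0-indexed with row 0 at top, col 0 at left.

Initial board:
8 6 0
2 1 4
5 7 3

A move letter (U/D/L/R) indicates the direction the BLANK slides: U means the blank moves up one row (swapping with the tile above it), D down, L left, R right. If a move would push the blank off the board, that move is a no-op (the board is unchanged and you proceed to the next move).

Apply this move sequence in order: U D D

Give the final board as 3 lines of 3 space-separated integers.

After move 1 (U):
8 6 0
2 1 4
5 7 3

After move 2 (D):
8 6 4
2 1 0
5 7 3

After move 3 (D):
8 6 4
2 1 3
5 7 0

Answer: 8 6 4
2 1 3
5 7 0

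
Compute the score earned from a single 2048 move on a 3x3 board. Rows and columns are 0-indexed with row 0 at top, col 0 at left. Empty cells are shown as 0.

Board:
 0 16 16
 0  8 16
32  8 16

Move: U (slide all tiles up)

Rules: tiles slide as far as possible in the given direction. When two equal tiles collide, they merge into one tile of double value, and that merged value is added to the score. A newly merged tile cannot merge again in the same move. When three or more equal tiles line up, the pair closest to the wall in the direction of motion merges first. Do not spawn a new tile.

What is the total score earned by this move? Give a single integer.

Slide up:
col 0: [0, 0, 32] -> [32, 0, 0]  score +0 (running 0)
col 1: [16, 8, 8] -> [16, 16, 0]  score +16 (running 16)
col 2: [16, 16, 16] -> [32, 16, 0]  score +32 (running 48)
Board after move:
32 16 32
 0 16 16
 0  0  0

Answer: 48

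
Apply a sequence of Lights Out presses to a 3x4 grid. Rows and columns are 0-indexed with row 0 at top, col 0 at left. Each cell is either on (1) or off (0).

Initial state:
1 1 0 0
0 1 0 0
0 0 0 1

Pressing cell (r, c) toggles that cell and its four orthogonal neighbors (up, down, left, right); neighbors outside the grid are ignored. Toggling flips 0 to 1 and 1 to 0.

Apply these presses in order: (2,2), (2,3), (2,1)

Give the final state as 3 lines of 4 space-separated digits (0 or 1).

Answer: 1 1 0 0
0 0 1 1
1 0 1 1

Derivation:
After press 1 at (2,2):
1 1 0 0
0 1 1 0
0 1 1 0

After press 2 at (2,3):
1 1 0 0
0 1 1 1
0 1 0 1

After press 3 at (2,1):
1 1 0 0
0 0 1 1
1 0 1 1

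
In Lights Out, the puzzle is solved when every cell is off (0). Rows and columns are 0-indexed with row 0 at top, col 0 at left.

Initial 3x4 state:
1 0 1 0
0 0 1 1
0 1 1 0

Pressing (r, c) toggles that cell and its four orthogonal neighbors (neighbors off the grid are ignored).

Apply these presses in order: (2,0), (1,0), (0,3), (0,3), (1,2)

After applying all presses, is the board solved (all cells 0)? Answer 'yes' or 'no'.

After press 1 at (2,0):
1 0 1 0
1 0 1 1
1 0 1 0

After press 2 at (1,0):
0 0 1 0
0 1 1 1
0 0 1 0

After press 3 at (0,3):
0 0 0 1
0 1 1 0
0 0 1 0

After press 4 at (0,3):
0 0 1 0
0 1 1 1
0 0 1 0

After press 5 at (1,2):
0 0 0 0
0 0 0 0
0 0 0 0

Lights still on: 0

Answer: yes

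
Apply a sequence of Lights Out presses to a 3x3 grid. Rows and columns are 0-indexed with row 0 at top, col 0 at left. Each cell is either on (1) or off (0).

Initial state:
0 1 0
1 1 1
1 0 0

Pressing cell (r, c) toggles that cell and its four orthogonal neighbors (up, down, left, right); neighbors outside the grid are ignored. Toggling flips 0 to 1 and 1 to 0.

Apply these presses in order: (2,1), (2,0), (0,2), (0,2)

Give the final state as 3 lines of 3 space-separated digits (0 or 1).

After press 1 at (2,1):
0 1 0
1 0 1
0 1 1

After press 2 at (2,0):
0 1 0
0 0 1
1 0 1

After press 3 at (0,2):
0 0 1
0 0 0
1 0 1

After press 4 at (0,2):
0 1 0
0 0 1
1 0 1

Answer: 0 1 0
0 0 1
1 0 1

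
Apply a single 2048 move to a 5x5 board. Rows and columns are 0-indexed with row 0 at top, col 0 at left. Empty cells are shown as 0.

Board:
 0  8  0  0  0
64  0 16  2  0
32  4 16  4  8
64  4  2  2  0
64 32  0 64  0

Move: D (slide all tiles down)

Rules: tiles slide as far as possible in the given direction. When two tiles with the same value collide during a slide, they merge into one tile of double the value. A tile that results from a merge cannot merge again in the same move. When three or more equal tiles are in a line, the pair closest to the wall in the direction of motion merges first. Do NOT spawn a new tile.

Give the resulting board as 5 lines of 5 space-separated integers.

Slide down:
col 0: [0, 64, 32, 64, 64] -> [0, 0, 64, 32, 128]
col 1: [8, 0, 4, 4, 32] -> [0, 0, 8, 8, 32]
col 2: [0, 16, 16, 2, 0] -> [0, 0, 0, 32, 2]
col 3: [0, 2, 4, 2, 64] -> [0, 2, 4, 2, 64]
col 4: [0, 0, 8, 0, 0] -> [0, 0, 0, 0, 8]

Answer:   0   0   0   0   0
  0   0   0   2   0
 64   8   0   4   0
 32   8  32   2   0
128  32   2  64   8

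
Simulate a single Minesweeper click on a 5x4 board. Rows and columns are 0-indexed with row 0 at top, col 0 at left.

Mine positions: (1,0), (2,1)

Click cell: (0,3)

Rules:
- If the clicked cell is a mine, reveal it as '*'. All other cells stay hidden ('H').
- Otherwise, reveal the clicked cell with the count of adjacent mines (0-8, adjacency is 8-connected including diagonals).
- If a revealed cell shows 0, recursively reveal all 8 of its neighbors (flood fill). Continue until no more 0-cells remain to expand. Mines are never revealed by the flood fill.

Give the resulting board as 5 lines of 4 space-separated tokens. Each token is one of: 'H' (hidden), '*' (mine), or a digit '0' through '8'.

H 1 0 0
H 2 1 0
H H 1 0
1 1 1 0
0 0 0 0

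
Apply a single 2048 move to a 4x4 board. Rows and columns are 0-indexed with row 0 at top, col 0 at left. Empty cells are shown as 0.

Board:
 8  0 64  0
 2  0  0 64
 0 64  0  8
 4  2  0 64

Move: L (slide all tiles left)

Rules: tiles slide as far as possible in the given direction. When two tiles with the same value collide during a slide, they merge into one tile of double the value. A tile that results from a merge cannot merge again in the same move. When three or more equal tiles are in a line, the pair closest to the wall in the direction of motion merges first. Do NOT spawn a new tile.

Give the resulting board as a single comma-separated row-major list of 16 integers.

Answer: 8, 64, 0, 0, 2, 64, 0, 0, 64, 8, 0, 0, 4, 2, 64, 0

Derivation:
Slide left:
row 0: [8, 0, 64, 0] -> [8, 64, 0, 0]
row 1: [2, 0, 0, 64] -> [2, 64, 0, 0]
row 2: [0, 64, 0, 8] -> [64, 8, 0, 0]
row 3: [4, 2, 0, 64] -> [4, 2, 64, 0]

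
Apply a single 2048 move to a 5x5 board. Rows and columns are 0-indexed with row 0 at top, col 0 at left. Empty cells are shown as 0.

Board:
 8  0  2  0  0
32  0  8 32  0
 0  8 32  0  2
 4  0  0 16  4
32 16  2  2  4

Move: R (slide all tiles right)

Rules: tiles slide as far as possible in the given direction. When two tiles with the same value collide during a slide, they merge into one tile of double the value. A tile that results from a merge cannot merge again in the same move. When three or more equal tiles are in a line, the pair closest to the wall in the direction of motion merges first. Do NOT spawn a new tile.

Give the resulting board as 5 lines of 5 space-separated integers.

Slide right:
row 0: [8, 0, 2, 0, 0] -> [0, 0, 0, 8, 2]
row 1: [32, 0, 8, 32, 0] -> [0, 0, 32, 8, 32]
row 2: [0, 8, 32, 0, 2] -> [0, 0, 8, 32, 2]
row 3: [4, 0, 0, 16, 4] -> [0, 0, 4, 16, 4]
row 4: [32, 16, 2, 2, 4] -> [0, 32, 16, 4, 4]

Answer:  0  0  0  8  2
 0  0 32  8 32
 0  0  8 32  2
 0  0  4 16  4
 0 32 16  4  4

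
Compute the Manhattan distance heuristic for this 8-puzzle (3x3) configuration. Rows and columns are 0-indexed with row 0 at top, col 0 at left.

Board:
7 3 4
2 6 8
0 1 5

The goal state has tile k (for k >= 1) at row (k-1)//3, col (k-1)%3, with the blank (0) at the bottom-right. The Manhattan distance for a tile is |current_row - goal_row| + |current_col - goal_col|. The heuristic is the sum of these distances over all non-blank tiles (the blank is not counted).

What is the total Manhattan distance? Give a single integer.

Tile 7: (0,0)->(2,0) = 2
Tile 3: (0,1)->(0,2) = 1
Tile 4: (0,2)->(1,0) = 3
Tile 2: (1,0)->(0,1) = 2
Tile 6: (1,1)->(1,2) = 1
Tile 8: (1,2)->(2,1) = 2
Tile 1: (2,1)->(0,0) = 3
Tile 5: (2,2)->(1,1) = 2
Sum: 2 + 1 + 3 + 2 + 1 + 2 + 3 + 2 = 16

Answer: 16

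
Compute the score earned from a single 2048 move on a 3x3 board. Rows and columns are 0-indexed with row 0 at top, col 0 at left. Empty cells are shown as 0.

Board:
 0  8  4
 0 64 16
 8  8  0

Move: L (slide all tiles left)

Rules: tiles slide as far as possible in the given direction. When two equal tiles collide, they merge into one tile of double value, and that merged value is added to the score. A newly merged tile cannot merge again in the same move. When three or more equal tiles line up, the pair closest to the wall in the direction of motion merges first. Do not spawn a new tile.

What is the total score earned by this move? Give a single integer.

Answer: 16

Derivation:
Slide left:
row 0: [0, 8, 4] -> [8, 4, 0]  score +0 (running 0)
row 1: [0, 64, 16] -> [64, 16, 0]  score +0 (running 0)
row 2: [8, 8, 0] -> [16, 0, 0]  score +16 (running 16)
Board after move:
 8  4  0
64 16  0
16  0  0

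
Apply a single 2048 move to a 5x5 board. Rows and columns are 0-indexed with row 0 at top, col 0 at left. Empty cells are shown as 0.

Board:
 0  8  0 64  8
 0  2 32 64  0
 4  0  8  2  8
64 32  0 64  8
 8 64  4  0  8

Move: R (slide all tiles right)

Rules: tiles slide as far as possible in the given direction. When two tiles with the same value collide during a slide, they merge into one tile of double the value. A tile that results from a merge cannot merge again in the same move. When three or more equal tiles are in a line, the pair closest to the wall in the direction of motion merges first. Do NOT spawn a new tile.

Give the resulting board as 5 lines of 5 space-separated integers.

Slide right:
row 0: [0, 8, 0, 64, 8] -> [0, 0, 8, 64, 8]
row 1: [0, 2, 32, 64, 0] -> [0, 0, 2, 32, 64]
row 2: [4, 0, 8, 2, 8] -> [0, 4, 8, 2, 8]
row 3: [64, 32, 0, 64, 8] -> [0, 64, 32, 64, 8]
row 4: [8, 64, 4, 0, 8] -> [0, 8, 64, 4, 8]

Answer:  0  0  8 64  8
 0  0  2 32 64
 0  4  8  2  8
 0 64 32 64  8
 0  8 64  4  8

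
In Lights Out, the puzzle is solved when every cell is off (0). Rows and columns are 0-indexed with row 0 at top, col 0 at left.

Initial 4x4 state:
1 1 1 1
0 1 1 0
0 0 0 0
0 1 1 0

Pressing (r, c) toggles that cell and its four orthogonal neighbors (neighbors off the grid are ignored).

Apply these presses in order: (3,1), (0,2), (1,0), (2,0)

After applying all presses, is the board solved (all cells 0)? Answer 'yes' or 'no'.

Answer: yes

Derivation:
After press 1 at (3,1):
1 1 1 1
0 1 1 0
0 1 0 0
1 0 0 0

After press 2 at (0,2):
1 0 0 0
0 1 0 0
0 1 0 0
1 0 0 0

After press 3 at (1,0):
0 0 0 0
1 0 0 0
1 1 0 0
1 0 0 0

After press 4 at (2,0):
0 0 0 0
0 0 0 0
0 0 0 0
0 0 0 0

Lights still on: 0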